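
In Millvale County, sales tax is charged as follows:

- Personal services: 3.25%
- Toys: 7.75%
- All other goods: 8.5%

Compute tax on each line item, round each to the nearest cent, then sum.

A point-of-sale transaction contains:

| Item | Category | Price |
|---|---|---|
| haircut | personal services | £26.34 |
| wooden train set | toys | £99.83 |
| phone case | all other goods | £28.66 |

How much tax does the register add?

£11.04

Haircut £26.34: personal services → 3.25% → £0.86
Wooden train set £99.83: toys → 7.75% → £7.74
Phone case £28.66: all other goods → 8.5% → £2.44
Total tax = £0.86 + £7.74 + £2.44 = £11.04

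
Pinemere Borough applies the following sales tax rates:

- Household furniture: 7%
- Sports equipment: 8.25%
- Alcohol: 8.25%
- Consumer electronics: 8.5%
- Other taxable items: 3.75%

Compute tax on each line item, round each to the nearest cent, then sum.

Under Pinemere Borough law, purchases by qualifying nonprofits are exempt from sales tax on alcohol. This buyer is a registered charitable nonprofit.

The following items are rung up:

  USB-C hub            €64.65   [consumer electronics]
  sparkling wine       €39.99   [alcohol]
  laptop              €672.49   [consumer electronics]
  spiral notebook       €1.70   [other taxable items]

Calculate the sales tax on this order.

€62.72

USB-C hub €64.65: consumer electronics → 8.5% → €5.50
Sparkling wine €39.99: alcohol, buyer-exempt → 0% → €0.00
Laptop €672.49: consumer electronics → 8.5% → €57.16
Spiral notebook €1.70: other taxable items → 3.75% → €0.06
Total tax = €5.50 + €57.16 + €0.06 = €62.72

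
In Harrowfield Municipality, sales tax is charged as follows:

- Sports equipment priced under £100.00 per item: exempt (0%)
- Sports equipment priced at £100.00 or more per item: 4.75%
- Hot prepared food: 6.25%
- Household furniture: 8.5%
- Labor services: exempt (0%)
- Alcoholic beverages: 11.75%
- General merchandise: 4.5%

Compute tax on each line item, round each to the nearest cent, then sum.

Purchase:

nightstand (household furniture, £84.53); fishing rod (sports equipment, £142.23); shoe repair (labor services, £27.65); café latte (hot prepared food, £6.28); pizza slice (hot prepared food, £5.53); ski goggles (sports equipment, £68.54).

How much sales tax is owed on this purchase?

Nightstand £84.53: household furniture → 8.5% → £7.19
Fishing rod £142.23: sports equipment, £100.00 or more → 4.75% → £6.76
Shoe repair £27.65: labor services → 0% → £0.00
Café latte £6.28: hot prepared food → 6.25% → £0.39
Pizza slice £5.53: hot prepared food → 6.25% → £0.35
Ski goggles £68.54: sports equipment, under £100.00 → 0% → £0.00
Total tax = £7.19 + £6.76 + £0.39 + £0.35 = £14.69

£14.69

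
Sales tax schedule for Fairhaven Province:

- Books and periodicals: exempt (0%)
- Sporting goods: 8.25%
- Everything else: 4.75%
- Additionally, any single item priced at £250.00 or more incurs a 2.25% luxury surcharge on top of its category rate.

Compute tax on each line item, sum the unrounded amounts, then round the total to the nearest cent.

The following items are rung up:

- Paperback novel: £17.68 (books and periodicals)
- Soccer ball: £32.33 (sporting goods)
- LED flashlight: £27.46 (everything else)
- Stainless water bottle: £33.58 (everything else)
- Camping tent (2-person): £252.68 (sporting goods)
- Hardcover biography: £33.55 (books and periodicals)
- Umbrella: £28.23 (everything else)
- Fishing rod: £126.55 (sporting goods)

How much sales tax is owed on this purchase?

£43.88

Paperback novel £17.68: books and periodicals → 0% → £0.00
Soccer ball £32.33: sporting goods → 8.25% → £2.667225
LED flashlight £27.46: everything else → 4.75% → £1.30435
Stainless water bottle £33.58: everything else → 4.75% → £1.59505
Camping tent (2-person) £252.68: sporting goods → 8.25% + 2.25% surcharge = 10.5% → £26.5314
Hardcover biography £33.55: books and periodicals → 0% → £0.00
Umbrella £28.23: everything else → 4.75% → £1.340925
Fishing rod £126.55: sporting goods → 8.25% → £10.440375
Unrounded tax sum = £43.879325 → £43.88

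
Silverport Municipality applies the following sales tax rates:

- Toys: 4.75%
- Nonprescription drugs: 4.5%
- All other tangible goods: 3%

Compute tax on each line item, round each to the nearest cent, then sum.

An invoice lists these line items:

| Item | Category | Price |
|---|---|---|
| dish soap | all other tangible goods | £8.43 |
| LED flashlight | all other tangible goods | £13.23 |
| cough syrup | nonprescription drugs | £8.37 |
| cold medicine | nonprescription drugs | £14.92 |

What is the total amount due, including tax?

Dish soap £8.43: all other tangible goods → 3% → £0.25
LED flashlight £13.23: all other tangible goods → 3% → £0.40
Cough syrup £8.37: nonprescription drugs → 4.5% → £0.38
Cold medicine £14.92: nonprescription drugs → 4.5% → £0.67
Subtotal = £44.95; tax = £1.70; total due = £46.65

£46.65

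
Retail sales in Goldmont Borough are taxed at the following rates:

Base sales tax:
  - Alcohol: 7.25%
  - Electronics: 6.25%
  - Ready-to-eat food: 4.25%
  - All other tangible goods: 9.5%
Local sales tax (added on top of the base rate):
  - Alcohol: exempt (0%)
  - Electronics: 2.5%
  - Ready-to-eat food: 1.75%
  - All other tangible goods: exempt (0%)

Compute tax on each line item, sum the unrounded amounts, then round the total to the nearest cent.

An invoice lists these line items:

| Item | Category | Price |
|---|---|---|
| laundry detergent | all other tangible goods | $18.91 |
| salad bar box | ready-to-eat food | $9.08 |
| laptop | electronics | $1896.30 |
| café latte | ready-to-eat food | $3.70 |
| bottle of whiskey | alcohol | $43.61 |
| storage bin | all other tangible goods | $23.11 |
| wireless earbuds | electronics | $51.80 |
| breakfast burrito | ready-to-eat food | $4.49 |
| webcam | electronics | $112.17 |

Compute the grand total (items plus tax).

Laundry detergent $18.91: all other tangible goods → 9.5% + 0% local = 9.5% → $1.79645
Salad bar box $9.08: ready-to-eat food → 4.25% + 1.75% local = 6% → $0.5448
Laptop $1896.30: electronics → 6.25% + 2.5% local = 8.75% → $165.92625
Café latte $3.70: ready-to-eat food → 4.25% + 1.75% local = 6% → $0.222
Bottle of whiskey $43.61: alcohol → 7.25% + 0% local = 7.25% → $3.161725
Storage bin $23.11: all other tangible goods → 9.5% + 0% local = 9.5% → $2.19545
Wireless earbuds $51.80: electronics → 6.25% + 2.5% local = 8.75% → $4.5325
Breakfast burrito $4.49: ready-to-eat food → 4.25% + 1.75% local = 6% → $0.2694
Webcam $112.17: electronics → 6.25% + 2.5% local = 8.75% → $9.814875
Subtotal = $2163.17; unrounded tax = $188.46345 → $188.46; total due = $2351.63

$2351.63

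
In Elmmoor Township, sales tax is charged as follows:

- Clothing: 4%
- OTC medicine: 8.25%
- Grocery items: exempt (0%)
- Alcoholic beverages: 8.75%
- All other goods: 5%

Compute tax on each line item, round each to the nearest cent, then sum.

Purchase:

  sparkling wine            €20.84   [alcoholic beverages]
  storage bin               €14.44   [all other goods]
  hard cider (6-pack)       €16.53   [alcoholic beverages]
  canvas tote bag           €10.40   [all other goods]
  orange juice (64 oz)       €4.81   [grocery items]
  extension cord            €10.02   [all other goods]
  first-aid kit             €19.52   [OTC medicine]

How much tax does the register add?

€6.62

Sparkling wine €20.84: alcoholic beverages → 8.75% → €1.82
Storage bin €14.44: all other goods → 5% → €0.72
Hard cider (6-pack) €16.53: alcoholic beverages → 8.75% → €1.45
Canvas tote bag €10.40: all other goods → 5% → €0.52
Orange juice (64 oz) €4.81: grocery items → 0% → €0.00
Extension cord €10.02: all other goods → 5% → €0.50
First-aid kit €19.52: OTC medicine → 8.25% → €1.61
Total tax = €1.82 + €0.72 + €1.45 + €0.52 + €0.50 + €1.61 = €6.62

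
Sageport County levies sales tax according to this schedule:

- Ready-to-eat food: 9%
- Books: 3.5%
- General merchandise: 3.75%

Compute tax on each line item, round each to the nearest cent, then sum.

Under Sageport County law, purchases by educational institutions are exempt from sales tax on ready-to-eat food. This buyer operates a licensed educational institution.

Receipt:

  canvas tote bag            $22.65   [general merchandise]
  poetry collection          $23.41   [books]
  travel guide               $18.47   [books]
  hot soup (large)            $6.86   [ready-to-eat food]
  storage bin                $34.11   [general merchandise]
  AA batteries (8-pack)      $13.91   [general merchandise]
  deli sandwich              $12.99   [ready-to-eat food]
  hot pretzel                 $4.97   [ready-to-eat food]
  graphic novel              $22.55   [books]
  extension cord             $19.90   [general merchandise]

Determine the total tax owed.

$5.66

Canvas tote bag $22.65: general merchandise → 3.75% → $0.85
Poetry collection $23.41: books → 3.5% → $0.82
Travel guide $18.47: books → 3.5% → $0.65
Hot soup (large) $6.86: ready-to-eat food, buyer-exempt → 0% → $0.00
Storage bin $34.11: general merchandise → 3.75% → $1.28
AA batteries (8-pack) $13.91: general merchandise → 3.75% → $0.52
Deli sandwich $12.99: ready-to-eat food, buyer-exempt → 0% → $0.00
Hot pretzel $4.97: ready-to-eat food, buyer-exempt → 0% → $0.00
Graphic novel $22.55: books → 3.5% → $0.79
Extension cord $19.90: general merchandise → 3.75% → $0.75
Total tax = $0.85 + $0.82 + $0.65 + $1.28 + $0.52 + $0.79 + $0.75 = $5.66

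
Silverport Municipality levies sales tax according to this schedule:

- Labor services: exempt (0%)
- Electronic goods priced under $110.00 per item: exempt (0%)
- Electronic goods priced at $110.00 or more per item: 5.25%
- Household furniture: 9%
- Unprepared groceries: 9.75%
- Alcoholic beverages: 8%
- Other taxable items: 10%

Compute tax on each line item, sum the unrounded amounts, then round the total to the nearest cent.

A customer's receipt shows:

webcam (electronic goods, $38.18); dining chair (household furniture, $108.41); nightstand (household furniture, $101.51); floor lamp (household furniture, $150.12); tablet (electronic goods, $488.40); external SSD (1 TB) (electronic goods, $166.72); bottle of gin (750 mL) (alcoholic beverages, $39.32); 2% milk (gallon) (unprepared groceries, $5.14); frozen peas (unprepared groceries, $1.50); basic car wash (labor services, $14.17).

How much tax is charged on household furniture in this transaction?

Dining chair $108.41: household furniture → 9% → $9.7569
Nightstand $101.51: household furniture → 9% → $9.1359
Floor lamp $150.12: household furniture → 9% → $13.5108
Tax on household furniture: unrounded sum = $32.4036 → $32.40

$32.40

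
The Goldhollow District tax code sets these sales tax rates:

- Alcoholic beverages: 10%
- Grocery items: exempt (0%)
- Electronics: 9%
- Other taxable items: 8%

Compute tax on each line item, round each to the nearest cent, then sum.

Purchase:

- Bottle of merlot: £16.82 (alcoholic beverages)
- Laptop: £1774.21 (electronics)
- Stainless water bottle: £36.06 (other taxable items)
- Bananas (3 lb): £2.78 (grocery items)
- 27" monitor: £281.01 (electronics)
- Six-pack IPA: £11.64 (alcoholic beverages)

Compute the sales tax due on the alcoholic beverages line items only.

£2.84

Bottle of merlot £16.82: alcoholic beverages → 10% → £1.68
Six-pack IPA £11.64: alcoholic beverages → 10% → £1.16
Tax on alcoholic beverages = £1.68 + £1.16 = £2.84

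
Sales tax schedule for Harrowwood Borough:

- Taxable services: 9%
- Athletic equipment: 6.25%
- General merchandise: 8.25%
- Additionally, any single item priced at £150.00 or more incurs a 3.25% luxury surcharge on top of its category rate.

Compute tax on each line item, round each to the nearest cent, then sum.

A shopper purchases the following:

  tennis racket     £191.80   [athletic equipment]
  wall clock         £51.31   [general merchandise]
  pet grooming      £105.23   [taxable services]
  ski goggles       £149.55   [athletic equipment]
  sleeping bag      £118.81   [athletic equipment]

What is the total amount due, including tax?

Tennis racket £191.80: athletic equipment → 6.25% + 3.25% surcharge = 9.5% → £18.22
Wall clock £51.31: general merchandise → 8.25% → £4.23
Pet grooming £105.23: taxable services → 9% → £9.47
Ski goggles £149.55: athletic equipment → 6.25% → £9.35
Sleeping bag £118.81: athletic equipment → 6.25% → £7.43
Subtotal = £616.70; tax = £48.70; total due = £665.40

£665.40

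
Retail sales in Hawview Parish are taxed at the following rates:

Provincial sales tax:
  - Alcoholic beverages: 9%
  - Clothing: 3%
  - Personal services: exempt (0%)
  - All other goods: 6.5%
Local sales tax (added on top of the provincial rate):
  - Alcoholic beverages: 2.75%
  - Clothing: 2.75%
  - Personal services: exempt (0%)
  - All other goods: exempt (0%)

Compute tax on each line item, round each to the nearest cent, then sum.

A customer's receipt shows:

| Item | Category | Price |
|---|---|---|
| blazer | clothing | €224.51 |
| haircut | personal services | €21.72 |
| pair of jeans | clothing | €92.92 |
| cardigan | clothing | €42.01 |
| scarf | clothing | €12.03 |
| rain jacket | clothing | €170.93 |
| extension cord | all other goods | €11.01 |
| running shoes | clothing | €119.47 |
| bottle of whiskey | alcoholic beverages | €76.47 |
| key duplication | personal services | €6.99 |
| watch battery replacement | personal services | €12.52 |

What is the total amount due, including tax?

€838.35

Blazer €224.51: clothing → 3% + 2.75% local = 5.75% → €12.91
Haircut €21.72: personal services → 0% + 0% local = 0% → €0.00
Pair of jeans €92.92: clothing → 3% + 2.75% local = 5.75% → €5.34
Cardigan €42.01: clothing → 3% + 2.75% local = 5.75% → €2.42
Scarf €12.03: clothing → 3% + 2.75% local = 5.75% → €0.69
Rain jacket €170.93: clothing → 3% + 2.75% local = 5.75% → €9.83
Extension cord €11.01: all other goods → 6.5% + 0% local = 6.5% → €0.72
Running shoes €119.47: clothing → 3% + 2.75% local = 5.75% → €6.87
Bottle of whiskey €76.47: alcoholic beverages → 9% + 2.75% local = 11.75% → €8.99
Key duplication €6.99: personal services → 0% + 0% local = 0% → €0.00
Watch battery replacement €12.52: personal services → 0% + 0% local = 0% → €0.00
Subtotal = €790.58; tax = €47.77; total due = €838.35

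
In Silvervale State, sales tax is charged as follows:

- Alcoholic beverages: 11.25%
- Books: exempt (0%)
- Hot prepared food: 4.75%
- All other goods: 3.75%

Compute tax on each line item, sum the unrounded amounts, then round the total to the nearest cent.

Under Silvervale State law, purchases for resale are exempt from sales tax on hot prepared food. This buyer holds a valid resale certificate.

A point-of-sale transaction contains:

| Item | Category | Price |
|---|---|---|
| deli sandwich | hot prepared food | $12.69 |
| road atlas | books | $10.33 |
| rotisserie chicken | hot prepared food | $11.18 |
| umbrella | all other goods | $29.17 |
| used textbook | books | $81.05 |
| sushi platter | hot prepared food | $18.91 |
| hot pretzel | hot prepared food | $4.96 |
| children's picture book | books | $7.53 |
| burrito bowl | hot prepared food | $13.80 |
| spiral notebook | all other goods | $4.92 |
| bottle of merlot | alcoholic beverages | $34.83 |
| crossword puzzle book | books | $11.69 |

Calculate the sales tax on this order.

Deli sandwich $12.69: hot prepared food, buyer-exempt → 0% → $0.00
Road atlas $10.33: books → 0% → $0.00
Rotisserie chicken $11.18: hot prepared food, buyer-exempt → 0% → $0.00
Umbrella $29.17: all other goods → 3.75% → $1.093875
Used textbook $81.05: books → 0% → $0.00
Sushi platter $18.91: hot prepared food, buyer-exempt → 0% → $0.00
Hot pretzel $4.96: hot prepared food, buyer-exempt → 0% → $0.00
Children's picture book $7.53: books → 0% → $0.00
Burrito bowl $13.80: hot prepared food, buyer-exempt → 0% → $0.00
Spiral notebook $4.92: all other goods → 3.75% → $0.1845
Bottle of merlot $34.83: alcoholic beverages → 11.25% → $3.918375
Crossword puzzle book $11.69: books → 0% → $0.00
Unrounded tax sum = $5.19675 → $5.20

$5.20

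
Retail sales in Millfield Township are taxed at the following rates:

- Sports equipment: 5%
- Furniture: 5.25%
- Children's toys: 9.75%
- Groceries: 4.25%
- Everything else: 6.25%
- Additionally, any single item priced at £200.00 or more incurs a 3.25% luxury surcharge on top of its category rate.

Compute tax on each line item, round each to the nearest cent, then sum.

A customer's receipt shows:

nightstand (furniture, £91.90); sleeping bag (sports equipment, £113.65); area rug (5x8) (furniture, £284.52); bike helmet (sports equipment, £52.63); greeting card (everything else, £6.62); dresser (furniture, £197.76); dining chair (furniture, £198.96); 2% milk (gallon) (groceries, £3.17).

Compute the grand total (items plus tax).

£1007.89

Nightstand £91.90: furniture → 5.25% → £4.82
Sleeping bag £113.65: sports equipment → 5% → £5.68
Area rug (5x8) £284.52: furniture → 5.25% + 3.25% surcharge = 8.5% → £24.18
Bike helmet £52.63: sports equipment → 5% → £2.63
Greeting card £6.62: everything else → 6.25% → £0.41
Dresser £197.76: furniture → 5.25% → £10.38
Dining chair £198.96: furniture → 5.25% → £10.45
2% milk (gallon) £3.17: groceries → 4.25% → £0.13
Subtotal = £949.21; tax = £58.68; total due = £1007.89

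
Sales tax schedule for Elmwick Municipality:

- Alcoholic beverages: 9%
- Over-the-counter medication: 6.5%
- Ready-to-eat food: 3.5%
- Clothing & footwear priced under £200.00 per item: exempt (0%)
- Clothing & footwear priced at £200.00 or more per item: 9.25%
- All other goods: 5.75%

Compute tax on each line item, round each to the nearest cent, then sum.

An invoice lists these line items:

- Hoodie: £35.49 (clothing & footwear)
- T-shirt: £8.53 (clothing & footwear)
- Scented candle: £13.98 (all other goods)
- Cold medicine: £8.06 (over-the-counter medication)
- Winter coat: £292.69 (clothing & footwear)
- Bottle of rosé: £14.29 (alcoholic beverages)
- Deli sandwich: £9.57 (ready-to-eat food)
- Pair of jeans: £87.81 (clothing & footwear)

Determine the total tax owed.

Hoodie £35.49: clothing & footwear, under £200.00 → 0% → £0.00
T-shirt £8.53: clothing & footwear, under £200.00 → 0% → £0.00
Scented candle £13.98: all other goods → 5.75% → £0.80
Cold medicine £8.06: over-the-counter medication → 6.5% → £0.52
Winter coat £292.69: clothing & footwear, £200.00 or more → 9.25% → £27.07
Bottle of rosé £14.29: alcoholic beverages → 9% → £1.29
Deli sandwich £9.57: ready-to-eat food → 3.5% → £0.33
Pair of jeans £87.81: clothing & footwear, under £200.00 → 0% → £0.00
Total tax = £0.80 + £0.52 + £27.07 + £1.29 + £0.33 = £30.01

£30.01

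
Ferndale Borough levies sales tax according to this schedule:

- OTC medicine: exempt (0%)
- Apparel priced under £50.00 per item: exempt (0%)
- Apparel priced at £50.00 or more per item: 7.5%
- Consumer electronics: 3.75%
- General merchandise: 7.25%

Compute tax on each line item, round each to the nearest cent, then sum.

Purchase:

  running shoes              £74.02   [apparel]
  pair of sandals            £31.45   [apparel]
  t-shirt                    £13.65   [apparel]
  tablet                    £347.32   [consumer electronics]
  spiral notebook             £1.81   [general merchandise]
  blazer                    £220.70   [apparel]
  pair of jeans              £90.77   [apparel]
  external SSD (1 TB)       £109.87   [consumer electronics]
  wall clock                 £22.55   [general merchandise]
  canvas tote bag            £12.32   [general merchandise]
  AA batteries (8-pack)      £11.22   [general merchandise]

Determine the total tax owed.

Running shoes £74.02: apparel, £50.00 or more → 7.5% → £5.55
Pair of sandals £31.45: apparel, under £50.00 → 0% → £0.00
T-shirt £13.65: apparel, under £50.00 → 0% → £0.00
Tablet £347.32: consumer electronics → 3.75% → £13.02
Spiral notebook £1.81: general merchandise → 7.25% → £0.13
Blazer £220.70: apparel, £50.00 or more → 7.5% → £16.55
Pair of jeans £90.77: apparel, £50.00 or more → 7.5% → £6.81
External SSD (1 TB) £109.87: consumer electronics → 3.75% → £4.12
Wall clock £22.55: general merchandise → 7.25% → £1.63
Canvas tote bag £12.32: general merchandise → 7.25% → £0.89
AA batteries (8-pack) £11.22: general merchandise → 7.25% → £0.81
Total tax = £5.55 + £13.02 + £0.13 + £16.55 + £6.81 + £4.12 + £1.63 + £0.89 + £0.81 = £49.51

£49.51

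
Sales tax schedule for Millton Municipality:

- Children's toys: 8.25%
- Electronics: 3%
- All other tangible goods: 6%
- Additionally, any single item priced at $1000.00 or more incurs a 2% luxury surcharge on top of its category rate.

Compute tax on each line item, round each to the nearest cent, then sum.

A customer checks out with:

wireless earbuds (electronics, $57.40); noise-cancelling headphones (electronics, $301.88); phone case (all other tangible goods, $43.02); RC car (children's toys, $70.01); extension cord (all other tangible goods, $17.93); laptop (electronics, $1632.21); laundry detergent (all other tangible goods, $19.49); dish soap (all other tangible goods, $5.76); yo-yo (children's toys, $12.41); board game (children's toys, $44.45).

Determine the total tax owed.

Wireless earbuds $57.40: electronics → 3% → $1.72
Noise-cancelling headphones $301.88: electronics → 3% → $9.06
Phone case $43.02: all other tangible goods → 6% → $2.58
RC car $70.01: children's toys → 8.25% → $5.78
Extension cord $17.93: all other tangible goods → 6% → $1.08
Laptop $1632.21: electronics → 3% + 2% surcharge = 5% → $81.61
Laundry detergent $19.49: all other tangible goods → 6% → $1.17
Dish soap $5.76: all other tangible goods → 6% → $0.35
Yo-yo $12.41: children's toys → 8.25% → $1.02
Board game $44.45: children's toys → 8.25% → $3.67
Total tax = $1.72 + $9.06 + $2.58 + $5.78 + $1.08 + $81.61 + $1.17 + $0.35 + $1.02 + $3.67 = $108.04

$108.04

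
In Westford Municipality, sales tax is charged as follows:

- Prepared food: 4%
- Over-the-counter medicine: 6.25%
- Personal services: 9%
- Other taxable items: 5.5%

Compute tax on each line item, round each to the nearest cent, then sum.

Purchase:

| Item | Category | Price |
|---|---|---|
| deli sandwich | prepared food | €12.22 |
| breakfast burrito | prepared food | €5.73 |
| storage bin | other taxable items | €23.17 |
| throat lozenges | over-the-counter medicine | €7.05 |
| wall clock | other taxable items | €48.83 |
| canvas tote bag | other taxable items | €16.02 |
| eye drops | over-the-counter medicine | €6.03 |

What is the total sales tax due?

€6.38

Deli sandwich €12.22: prepared food → 4% → €0.49
Breakfast burrito €5.73: prepared food → 4% → €0.23
Storage bin €23.17: other taxable items → 5.5% → €1.27
Throat lozenges €7.05: over-the-counter medicine → 6.25% → €0.44
Wall clock €48.83: other taxable items → 5.5% → €2.69
Canvas tote bag €16.02: other taxable items → 5.5% → €0.88
Eye drops €6.03: over-the-counter medicine → 6.25% → €0.38
Total tax = €0.49 + €0.23 + €1.27 + €0.44 + €2.69 + €0.88 + €0.38 = €6.38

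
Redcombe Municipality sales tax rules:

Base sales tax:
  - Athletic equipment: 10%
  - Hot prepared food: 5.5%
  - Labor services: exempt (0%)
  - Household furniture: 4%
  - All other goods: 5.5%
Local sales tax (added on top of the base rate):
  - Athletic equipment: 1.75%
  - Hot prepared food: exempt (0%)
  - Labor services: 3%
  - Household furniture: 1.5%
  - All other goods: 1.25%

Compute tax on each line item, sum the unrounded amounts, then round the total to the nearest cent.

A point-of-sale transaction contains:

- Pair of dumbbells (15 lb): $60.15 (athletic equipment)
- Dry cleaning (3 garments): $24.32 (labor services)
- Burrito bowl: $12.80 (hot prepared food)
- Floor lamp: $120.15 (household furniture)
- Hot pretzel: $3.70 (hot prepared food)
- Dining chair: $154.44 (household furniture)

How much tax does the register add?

$23.81

Pair of dumbbells (15 lb) $60.15: athletic equipment → 10% + 1.75% local = 11.75% → $7.067625
Dry cleaning (3 garments) $24.32: labor services → 0% + 3% local = 3% → $0.7296
Burrito bowl $12.80: hot prepared food → 5.5% + 0% local = 5.5% → $0.704
Floor lamp $120.15: household furniture → 4% + 1.5% local = 5.5% → $6.60825
Hot pretzel $3.70: hot prepared food → 5.5% + 0% local = 5.5% → $0.2035
Dining chair $154.44: household furniture → 4% + 1.5% local = 5.5% → $8.4942
Unrounded tax sum = $23.807175 → $23.81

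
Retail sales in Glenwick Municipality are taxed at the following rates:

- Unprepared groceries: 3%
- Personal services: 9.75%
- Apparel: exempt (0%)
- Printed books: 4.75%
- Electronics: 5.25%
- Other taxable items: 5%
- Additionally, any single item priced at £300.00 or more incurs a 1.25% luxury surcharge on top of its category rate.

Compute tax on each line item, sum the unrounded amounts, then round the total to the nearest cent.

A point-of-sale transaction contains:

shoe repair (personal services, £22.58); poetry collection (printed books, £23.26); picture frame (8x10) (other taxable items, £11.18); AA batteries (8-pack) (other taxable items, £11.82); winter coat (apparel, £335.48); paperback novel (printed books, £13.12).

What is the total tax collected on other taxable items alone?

Picture frame (8x10) £11.18: other taxable items → 5% → £0.559
AA batteries (8-pack) £11.82: other taxable items → 5% → £0.591
Tax on other taxable items: unrounded sum = £1.15 → £1.15

£1.15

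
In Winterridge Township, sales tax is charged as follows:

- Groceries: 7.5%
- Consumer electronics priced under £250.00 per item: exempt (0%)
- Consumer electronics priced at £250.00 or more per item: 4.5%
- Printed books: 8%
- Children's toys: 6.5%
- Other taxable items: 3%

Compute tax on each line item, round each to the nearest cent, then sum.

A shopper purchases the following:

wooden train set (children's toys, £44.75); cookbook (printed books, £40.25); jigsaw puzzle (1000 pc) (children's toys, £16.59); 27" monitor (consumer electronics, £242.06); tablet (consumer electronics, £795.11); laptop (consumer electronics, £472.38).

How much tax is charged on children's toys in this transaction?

Wooden train set £44.75: children's toys → 6.5% → £2.91
Jigsaw puzzle (1000 pc) £16.59: children's toys → 6.5% → £1.08
Tax on children's toys = £2.91 + £1.08 = £3.99

£3.99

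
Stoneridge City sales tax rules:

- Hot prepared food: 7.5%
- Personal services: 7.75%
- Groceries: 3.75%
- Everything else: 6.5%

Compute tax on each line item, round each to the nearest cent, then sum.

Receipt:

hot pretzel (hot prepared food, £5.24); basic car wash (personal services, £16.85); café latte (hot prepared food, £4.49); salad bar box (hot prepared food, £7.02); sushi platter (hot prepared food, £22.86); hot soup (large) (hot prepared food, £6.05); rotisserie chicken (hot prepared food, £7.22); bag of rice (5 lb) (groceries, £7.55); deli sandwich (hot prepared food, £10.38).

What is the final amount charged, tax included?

£93.99

Hot pretzel £5.24: hot prepared food → 7.5% → £0.39
Basic car wash £16.85: personal services → 7.75% → £1.31
Café latte £4.49: hot prepared food → 7.5% → £0.34
Salad bar box £7.02: hot prepared food → 7.5% → £0.53
Sushi platter £22.86: hot prepared food → 7.5% → £1.71
Hot soup (large) £6.05: hot prepared food → 7.5% → £0.45
Rotisserie chicken £7.22: hot prepared food → 7.5% → £0.54
Bag of rice (5 lb) £7.55: groceries → 3.75% → £0.28
Deli sandwich £10.38: hot prepared food → 7.5% → £0.78
Subtotal = £87.66; tax = £6.33; total due = £93.99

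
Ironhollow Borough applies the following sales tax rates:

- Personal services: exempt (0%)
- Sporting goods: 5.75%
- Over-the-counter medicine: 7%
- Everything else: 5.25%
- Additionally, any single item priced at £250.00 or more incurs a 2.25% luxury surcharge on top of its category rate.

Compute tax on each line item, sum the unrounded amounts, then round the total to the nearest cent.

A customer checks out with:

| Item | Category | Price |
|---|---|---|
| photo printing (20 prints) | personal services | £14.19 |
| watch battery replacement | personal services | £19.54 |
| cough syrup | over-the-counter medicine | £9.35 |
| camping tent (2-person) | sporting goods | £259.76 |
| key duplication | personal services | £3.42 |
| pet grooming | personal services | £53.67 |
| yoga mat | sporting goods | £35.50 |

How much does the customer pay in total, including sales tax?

£418.91

Photo printing (20 prints) £14.19: personal services → 0% → £0.00
Watch battery replacement £19.54: personal services → 0% → £0.00
Cough syrup £9.35: over-the-counter medicine → 7% → £0.6545
Camping tent (2-person) £259.76: sporting goods → 5.75% + 2.25% surcharge = 8% → £20.7808
Key duplication £3.42: personal services → 0% → £0.00
Pet grooming £53.67: personal services → 0% → £0.00
Yoga mat £35.50: sporting goods → 5.75% → £2.04125
Subtotal = £395.43; unrounded tax = £23.47655 → £23.48; total due = £418.91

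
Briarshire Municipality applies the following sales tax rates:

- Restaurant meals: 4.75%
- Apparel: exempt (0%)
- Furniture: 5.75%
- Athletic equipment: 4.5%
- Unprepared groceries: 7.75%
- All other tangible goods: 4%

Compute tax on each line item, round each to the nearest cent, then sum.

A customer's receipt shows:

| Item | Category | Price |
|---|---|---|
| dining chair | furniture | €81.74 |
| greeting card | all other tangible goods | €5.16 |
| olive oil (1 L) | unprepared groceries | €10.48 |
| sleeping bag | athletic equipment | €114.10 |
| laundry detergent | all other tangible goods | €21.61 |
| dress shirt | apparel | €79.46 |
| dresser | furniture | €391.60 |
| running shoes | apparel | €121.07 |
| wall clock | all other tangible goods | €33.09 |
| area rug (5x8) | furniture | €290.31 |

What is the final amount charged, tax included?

€1200.86

Dining chair €81.74: furniture → 5.75% → €4.70
Greeting card €5.16: all other tangible goods → 4% → €0.21
Olive oil (1 L) €10.48: unprepared groceries → 7.75% → €0.81
Sleeping bag €114.10: athletic equipment → 4.5% → €5.13
Laundry detergent €21.61: all other tangible goods → 4% → €0.86
Dress shirt €79.46: apparel → 0% → €0.00
Dresser €391.60: furniture → 5.75% → €22.52
Running shoes €121.07: apparel → 0% → €0.00
Wall clock €33.09: all other tangible goods → 4% → €1.32
Area rug (5x8) €290.31: furniture → 5.75% → €16.69
Subtotal = €1148.62; tax = €52.24; total due = €1200.86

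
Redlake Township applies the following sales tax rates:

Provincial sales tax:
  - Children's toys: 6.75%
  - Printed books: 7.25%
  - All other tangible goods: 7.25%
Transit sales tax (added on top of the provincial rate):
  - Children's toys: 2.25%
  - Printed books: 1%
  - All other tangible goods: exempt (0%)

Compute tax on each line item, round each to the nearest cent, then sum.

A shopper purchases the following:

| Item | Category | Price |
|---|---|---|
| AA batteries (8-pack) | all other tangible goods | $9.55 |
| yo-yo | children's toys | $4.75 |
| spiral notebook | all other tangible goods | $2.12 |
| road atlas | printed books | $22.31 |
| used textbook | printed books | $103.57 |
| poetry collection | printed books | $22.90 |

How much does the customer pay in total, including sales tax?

$178.74

AA batteries (8-pack) $9.55: all other tangible goods → 7.25% + 0% transit = 7.25% → $0.69
Yo-yo $4.75: children's toys → 6.75% + 2.25% transit = 9% → $0.43
Spiral notebook $2.12: all other tangible goods → 7.25% + 0% transit = 7.25% → $0.15
Road atlas $22.31: printed books → 7.25% + 1% transit = 8.25% → $1.84
Used textbook $103.57: printed books → 7.25% + 1% transit = 8.25% → $8.54
Poetry collection $22.90: printed books → 7.25% + 1% transit = 8.25% → $1.89
Subtotal = $165.20; tax = $13.54; total due = $178.74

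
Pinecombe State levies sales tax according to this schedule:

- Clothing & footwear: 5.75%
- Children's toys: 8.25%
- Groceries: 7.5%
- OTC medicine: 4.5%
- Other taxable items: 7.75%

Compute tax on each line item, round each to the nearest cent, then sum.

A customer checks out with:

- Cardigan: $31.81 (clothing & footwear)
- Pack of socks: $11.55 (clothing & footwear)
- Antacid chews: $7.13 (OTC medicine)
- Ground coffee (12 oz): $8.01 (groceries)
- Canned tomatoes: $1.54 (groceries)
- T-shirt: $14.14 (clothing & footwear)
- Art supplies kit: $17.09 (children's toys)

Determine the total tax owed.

Cardigan $31.81: clothing & footwear → 5.75% → $1.83
Pack of socks $11.55: clothing & footwear → 5.75% → $0.66
Antacid chews $7.13: OTC medicine → 4.5% → $0.32
Ground coffee (12 oz) $8.01: groceries → 7.5% → $0.60
Canned tomatoes $1.54: groceries → 7.5% → $0.12
T-shirt $14.14: clothing & footwear → 5.75% → $0.81
Art supplies kit $17.09: children's toys → 8.25% → $1.41
Total tax = $1.83 + $0.66 + $0.32 + $0.60 + $0.12 + $0.81 + $1.41 = $5.75

$5.75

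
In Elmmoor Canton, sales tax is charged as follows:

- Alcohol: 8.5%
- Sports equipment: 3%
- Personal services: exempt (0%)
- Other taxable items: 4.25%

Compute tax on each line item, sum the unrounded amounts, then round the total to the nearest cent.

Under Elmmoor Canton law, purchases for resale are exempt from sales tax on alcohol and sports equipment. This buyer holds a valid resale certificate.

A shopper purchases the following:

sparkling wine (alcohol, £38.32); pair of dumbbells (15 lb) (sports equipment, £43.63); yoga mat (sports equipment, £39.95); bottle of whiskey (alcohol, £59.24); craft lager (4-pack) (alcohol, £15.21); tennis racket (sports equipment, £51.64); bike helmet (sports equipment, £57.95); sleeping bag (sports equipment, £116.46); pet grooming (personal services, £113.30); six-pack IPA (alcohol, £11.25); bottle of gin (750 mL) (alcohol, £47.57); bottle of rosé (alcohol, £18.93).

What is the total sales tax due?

£0.00

Sparkling wine £38.32: alcohol, buyer-exempt → 0% → £0.00
Pair of dumbbells (15 lb) £43.63: sports equipment, buyer-exempt → 0% → £0.00
Yoga mat £39.95: sports equipment, buyer-exempt → 0% → £0.00
Bottle of whiskey £59.24: alcohol, buyer-exempt → 0% → £0.00
Craft lager (4-pack) £15.21: alcohol, buyer-exempt → 0% → £0.00
Tennis racket £51.64: sports equipment, buyer-exempt → 0% → £0.00
Bike helmet £57.95: sports equipment, buyer-exempt → 0% → £0.00
Sleeping bag £116.46: sports equipment, buyer-exempt → 0% → £0.00
Pet grooming £113.30: personal services → 0% → £0.00
Six-pack IPA £11.25: alcohol, buyer-exempt → 0% → £0.00
Bottle of gin (750 mL) £47.57: alcohol, buyer-exempt → 0% → £0.00
Bottle of rosé £18.93: alcohol, buyer-exempt → 0% → £0.00
Unrounded tax sum = £0.00 → £0.00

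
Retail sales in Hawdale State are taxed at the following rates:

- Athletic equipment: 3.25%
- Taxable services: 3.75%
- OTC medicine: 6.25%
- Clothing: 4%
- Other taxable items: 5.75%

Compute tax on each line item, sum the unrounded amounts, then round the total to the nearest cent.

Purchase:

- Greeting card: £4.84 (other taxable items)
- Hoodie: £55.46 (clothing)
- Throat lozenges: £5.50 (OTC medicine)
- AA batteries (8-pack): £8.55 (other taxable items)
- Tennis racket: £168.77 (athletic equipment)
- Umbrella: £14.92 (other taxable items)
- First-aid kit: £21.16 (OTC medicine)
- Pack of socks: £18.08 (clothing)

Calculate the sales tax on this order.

£11.72

Greeting card £4.84: other taxable items → 5.75% → £0.2783
Hoodie £55.46: clothing → 4% → £2.2184
Throat lozenges £5.50: OTC medicine → 6.25% → £0.34375
AA batteries (8-pack) £8.55: other taxable items → 5.75% → £0.491625
Tennis racket £168.77: athletic equipment → 3.25% → £5.485025
Umbrella £14.92: other taxable items → 5.75% → £0.8579
First-aid kit £21.16: OTC medicine → 6.25% → £1.3225
Pack of socks £18.08: clothing → 4% → £0.7232
Unrounded tax sum = £11.7207 → £11.72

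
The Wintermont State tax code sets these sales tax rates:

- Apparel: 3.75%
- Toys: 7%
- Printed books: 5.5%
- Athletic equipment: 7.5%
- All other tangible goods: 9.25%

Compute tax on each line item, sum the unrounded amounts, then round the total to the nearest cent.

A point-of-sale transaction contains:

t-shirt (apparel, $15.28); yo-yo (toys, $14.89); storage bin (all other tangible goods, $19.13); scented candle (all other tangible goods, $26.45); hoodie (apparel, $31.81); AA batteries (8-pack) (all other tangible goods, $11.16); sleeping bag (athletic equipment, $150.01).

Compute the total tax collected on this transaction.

$19.31

T-shirt $15.28: apparel → 3.75% → $0.573
Yo-yo $14.89: toys → 7% → $1.0423
Storage bin $19.13: all other tangible goods → 9.25% → $1.769525
Scented candle $26.45: all other tangible goods → 9.25% → $2.446625
Hoodie $31.81: apparel → 3.75% → $1.192875
AA batteries (8-pack) $11.16: all other tangible goods → 9.25% → $1.0323
Sleeping bag $150.01: athletic equipment → 7.5% → $11.25075
Unrounded tax sum = $19.307375 → $19.31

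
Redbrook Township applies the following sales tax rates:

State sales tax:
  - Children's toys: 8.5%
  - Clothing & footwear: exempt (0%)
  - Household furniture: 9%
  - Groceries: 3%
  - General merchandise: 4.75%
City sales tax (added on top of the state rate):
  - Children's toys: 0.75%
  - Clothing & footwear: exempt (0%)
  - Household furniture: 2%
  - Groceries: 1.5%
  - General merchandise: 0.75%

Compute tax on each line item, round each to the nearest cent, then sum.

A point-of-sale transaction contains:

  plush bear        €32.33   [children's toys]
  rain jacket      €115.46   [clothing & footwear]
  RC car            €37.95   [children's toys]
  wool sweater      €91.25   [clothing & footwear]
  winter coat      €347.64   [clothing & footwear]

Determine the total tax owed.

Plush bear €32.33: children's toys → 8.5% + 0.75% city = 9.25% → €2.99
Rain jacket €115.46: clothing & footwear → 0% + 0% city = 0% → €0.00
RC car €37.95: children's toys → 8.5% + 0.75% city = 9.25% → €3.51
Wool sweater €91.25: clothing & footwear → 0% + 0% city = 0% → €0.00
Winter coat €347.64: clothing & footwear → 0% + 0% city = 0% → €0.00
Total tax = €2.99 + €3.51 = €6.50

€6.50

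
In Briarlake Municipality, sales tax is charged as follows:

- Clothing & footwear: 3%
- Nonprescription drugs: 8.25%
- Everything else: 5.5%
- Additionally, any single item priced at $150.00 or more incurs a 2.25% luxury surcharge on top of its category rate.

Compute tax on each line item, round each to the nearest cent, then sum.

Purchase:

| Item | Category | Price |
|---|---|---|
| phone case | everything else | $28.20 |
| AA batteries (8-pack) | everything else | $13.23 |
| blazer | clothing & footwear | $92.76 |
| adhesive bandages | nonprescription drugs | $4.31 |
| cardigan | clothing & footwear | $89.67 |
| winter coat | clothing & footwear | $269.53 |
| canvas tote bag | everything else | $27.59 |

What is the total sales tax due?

Phone case $28.20: everything else → 5.5% → $1.55
AA batteries (8-pack) $13.23: everything else → 5.5% → $0.73
Blazer $92.76: clothing & footwear → 3% → $2.78
Adhesive bandages $4.31: nonprescription drugs → 8.25% → $0.36
Cardigan $89.67: clothing & footwear → 3% → $2.69
Winter coat $269.53: clothing & footwear → 3% + 2.25% surcharge = 5.25% → $14.15
Canvas tote bag $27.59: everything else → 5.5% → $1.52
Total tax = $1.55 + $0.73 + $2.78 + $0.36 + $2.69 + $14.15 + $1.52 = $23.78

$23.78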